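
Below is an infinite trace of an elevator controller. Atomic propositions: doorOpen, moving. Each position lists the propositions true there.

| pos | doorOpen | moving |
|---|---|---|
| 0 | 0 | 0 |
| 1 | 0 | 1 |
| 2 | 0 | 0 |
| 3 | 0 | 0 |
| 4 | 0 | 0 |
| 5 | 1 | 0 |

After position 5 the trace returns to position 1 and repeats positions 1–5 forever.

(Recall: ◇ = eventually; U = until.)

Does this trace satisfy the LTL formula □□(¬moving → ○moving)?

No

□(¬moving → ○moving) must hold at every position from 0 onward. It fails at position 0, so □□(¬moving → ○moving) is false.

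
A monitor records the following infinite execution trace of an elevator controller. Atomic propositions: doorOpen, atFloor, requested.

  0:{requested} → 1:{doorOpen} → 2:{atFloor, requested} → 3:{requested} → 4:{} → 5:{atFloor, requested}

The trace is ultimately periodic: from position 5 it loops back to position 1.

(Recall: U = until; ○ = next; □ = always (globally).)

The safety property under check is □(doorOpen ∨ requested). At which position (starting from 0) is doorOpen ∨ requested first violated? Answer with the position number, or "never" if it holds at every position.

Check doorOpen ∨ requested at each position in order: 0 ✓, 1 ✓, 2 ✓, 3 ✓.
At position 4 the labels are {}, so doorOpen ∨ requested is false there. This is the first violation.

4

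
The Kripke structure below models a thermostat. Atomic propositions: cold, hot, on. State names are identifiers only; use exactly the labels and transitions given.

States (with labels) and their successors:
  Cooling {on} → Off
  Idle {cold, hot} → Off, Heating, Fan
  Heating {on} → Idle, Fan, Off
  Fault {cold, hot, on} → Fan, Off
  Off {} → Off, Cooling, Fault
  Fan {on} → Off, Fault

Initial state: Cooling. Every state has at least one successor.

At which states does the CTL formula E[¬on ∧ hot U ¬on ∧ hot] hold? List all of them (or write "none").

{Idle}

States satisfying ¬on ∧ hot: {Idle}.
States satisfying E[¬on ∧ hot U ¬on ∧ hot]: {Idle}.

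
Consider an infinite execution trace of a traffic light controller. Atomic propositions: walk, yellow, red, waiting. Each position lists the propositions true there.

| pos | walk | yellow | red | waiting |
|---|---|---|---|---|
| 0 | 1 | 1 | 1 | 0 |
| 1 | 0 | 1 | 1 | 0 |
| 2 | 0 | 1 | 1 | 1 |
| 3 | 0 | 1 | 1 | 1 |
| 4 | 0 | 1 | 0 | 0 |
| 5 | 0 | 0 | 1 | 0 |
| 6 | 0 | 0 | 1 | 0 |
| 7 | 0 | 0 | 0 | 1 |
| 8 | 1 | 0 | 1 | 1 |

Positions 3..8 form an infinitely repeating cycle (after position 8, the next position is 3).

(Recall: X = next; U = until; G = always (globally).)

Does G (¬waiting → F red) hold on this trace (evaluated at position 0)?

Holds

¬waiting → F red holds at every position 0..8, and those are all positions ever visited, so G (¬waiting → F red) holds.
Positions where ¬waiting holds: 0, 1, 4, 5, 6.
Check F red at each: 0→ok, 1→ok, 4→ok, 5→ok, 6→ok.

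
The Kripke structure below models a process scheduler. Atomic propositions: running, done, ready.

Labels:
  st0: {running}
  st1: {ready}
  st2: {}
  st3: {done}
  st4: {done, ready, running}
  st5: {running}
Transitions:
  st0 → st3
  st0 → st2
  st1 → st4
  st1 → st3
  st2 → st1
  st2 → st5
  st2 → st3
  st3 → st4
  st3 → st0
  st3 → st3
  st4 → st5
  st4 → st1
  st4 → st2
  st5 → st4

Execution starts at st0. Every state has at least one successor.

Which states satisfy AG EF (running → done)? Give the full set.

{st0, st1, st2, st3, st4, st5}

States satisfying EF (running → done): {st0, st1, st2, st3, st4, st5}.
States satisfying AG EF (running → done): {st0, st1, st2, st3, st4, st5}.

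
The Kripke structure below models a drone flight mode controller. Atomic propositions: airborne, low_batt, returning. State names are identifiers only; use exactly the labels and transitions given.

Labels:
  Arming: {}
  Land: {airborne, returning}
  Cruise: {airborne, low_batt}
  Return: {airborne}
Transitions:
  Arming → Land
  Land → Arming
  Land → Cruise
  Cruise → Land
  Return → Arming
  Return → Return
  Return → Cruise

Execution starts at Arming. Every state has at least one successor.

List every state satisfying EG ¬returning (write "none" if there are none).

States satisfying ¬returning: {Arming, Cruise, Return}.
States satisfying EG ¬returning: {Return}.

{Return}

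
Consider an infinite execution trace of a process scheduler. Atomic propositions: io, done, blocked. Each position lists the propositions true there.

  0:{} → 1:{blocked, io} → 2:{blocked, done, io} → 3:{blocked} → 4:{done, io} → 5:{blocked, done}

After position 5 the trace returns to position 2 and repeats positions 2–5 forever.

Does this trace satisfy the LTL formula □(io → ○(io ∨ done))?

io → ○(io ∨ done) must hold at every position from 0 onward. It fails at position 2, so □(io → ○(io ∨ done)) is false.
Positions where io holds: 1, 2, 4.
Check ○(io ∨ done) at each: 1→ok, 2→fails, 4→ok.

Does not hold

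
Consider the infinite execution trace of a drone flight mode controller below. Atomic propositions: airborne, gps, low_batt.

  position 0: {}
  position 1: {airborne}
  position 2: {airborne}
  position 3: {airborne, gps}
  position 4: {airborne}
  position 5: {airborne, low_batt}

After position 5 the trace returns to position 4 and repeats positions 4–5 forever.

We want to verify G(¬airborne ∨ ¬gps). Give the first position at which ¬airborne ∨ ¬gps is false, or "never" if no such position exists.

3

Check ¬airborne ∨ ¬gps at each position in order: 0 ✓, 1 ✓, 2 ✓.
At position 3 the labels are {airborne, gps}, so ¬airborne ∨ ¬gps is false there. This is the first violation.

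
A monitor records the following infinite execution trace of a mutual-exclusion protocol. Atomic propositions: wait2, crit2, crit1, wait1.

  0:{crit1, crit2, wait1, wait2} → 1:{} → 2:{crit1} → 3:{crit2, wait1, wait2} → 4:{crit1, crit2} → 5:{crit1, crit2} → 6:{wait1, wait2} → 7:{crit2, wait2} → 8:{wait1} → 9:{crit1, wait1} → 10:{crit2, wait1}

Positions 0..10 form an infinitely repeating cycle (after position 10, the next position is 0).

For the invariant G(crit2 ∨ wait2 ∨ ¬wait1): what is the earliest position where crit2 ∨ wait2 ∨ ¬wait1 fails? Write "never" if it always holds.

Check crit2 ∨ wait2 ∨ ¬wait1 at each position in order: 0 ✓, 1 ✓, 2 ✓, 3 ✓, 4 ✓, 5 ✓, 6 ✓, 7 ✓.
At position 8 the labels are {wait1}, so crit2 ∨ wait2 ∨ ¬wait1 is false there. This is the first violation.

8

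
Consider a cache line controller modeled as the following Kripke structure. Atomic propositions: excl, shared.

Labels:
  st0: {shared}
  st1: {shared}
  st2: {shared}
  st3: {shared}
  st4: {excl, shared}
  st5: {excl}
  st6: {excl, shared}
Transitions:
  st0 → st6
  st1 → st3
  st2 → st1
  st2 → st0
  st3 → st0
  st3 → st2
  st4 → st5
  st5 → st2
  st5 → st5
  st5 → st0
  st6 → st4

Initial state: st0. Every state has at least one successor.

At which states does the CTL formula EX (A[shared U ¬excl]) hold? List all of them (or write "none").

States satisfying A[shared U ¬excl]: {st0, st1, st2, st3}.
States satisfying EX (A[shared U ¬excl]): {st1, st2, st3, st5}.

{st1, st2, st3, st5}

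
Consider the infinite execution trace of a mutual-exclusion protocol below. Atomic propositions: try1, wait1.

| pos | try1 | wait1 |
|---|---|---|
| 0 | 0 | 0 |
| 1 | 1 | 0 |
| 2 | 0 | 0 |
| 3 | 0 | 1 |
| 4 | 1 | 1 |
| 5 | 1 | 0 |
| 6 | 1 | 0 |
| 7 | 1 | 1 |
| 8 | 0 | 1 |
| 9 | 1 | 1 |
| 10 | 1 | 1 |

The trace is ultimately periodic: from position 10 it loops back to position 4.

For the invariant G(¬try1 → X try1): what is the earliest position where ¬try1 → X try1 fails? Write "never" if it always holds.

2

Check ¬try1 → X try1 at each position in order: 0 ✓, 1 ✓.
At position 2 the labels are {} and the next position 3 has {wait1}, so ¬try1 → X try1 is false there. This is the first violation.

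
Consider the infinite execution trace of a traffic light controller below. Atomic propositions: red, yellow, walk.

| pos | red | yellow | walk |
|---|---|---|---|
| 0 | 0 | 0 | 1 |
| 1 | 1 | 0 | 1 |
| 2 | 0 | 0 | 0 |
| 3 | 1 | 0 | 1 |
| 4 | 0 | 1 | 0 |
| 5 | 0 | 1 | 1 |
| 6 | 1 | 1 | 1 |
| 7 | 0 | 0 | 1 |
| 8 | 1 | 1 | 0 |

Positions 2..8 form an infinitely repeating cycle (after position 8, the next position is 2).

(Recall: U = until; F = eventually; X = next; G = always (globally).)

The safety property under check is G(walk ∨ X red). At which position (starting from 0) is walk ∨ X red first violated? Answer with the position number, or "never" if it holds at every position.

Check walk ∨ X red at each position in order: 0 ✓, 1 ✓, 2 ✓, 3 ✓.
At position 4 the labels are {yellow} and the next position 5 has {walk, yellow}, so walk ∨ X red is false there. This is the first violation.

4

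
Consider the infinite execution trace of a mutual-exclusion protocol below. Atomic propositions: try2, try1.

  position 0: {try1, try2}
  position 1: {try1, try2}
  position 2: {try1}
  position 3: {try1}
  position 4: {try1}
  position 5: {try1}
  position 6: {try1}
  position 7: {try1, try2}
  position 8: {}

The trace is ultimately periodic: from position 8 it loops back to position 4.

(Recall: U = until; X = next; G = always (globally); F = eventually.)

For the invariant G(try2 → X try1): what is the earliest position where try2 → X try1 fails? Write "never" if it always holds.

Check try2 → X try1 at each position in order: 0 ✓, 1 ✓, 2 ✓, 3 ✓, 4 ✓, 5 ✓, 6 ✓.
At position 7 the labels are {try1, try2} and the next position 8 has {}, so try2 → X try1 is false there. This is the first violation.

7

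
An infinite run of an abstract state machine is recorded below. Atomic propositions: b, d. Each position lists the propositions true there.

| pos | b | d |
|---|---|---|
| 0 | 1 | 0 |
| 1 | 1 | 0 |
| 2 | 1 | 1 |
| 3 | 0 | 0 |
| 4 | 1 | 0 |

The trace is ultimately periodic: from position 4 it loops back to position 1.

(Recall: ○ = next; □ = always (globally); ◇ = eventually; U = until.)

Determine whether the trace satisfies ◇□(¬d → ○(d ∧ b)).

□(¬d → ○(d ∧ b)) is false at every position 0..4, so it never becomes true and ◇□(¬d → ○(d ∧ b)) fails.

Violated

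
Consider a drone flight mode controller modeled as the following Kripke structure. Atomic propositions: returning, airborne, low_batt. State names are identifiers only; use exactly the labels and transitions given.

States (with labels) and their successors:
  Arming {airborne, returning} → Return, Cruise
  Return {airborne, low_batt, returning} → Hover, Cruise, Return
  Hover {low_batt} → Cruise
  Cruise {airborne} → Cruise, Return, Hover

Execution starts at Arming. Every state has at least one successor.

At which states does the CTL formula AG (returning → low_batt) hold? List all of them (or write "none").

States satisfying returning → low_batt: {Return, Hover, Cruise}.
States satisfying AG (returning → low_batt): {Return, Hover, Cruise}.

{Return, Hover, Cruise}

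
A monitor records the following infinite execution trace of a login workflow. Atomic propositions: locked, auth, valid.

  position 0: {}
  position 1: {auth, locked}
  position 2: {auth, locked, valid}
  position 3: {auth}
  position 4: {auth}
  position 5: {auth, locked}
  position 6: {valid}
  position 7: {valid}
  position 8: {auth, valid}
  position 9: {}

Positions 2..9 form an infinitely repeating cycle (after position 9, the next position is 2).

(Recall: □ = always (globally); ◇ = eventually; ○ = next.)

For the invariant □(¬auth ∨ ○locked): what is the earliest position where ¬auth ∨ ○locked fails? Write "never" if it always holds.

2

Check ¬auth ∨ ○locked at each position in order: 0 ✓, 1 ✓.
At position 2 the labels are {auth, locked, valid} and the next position 3 has {auth}, so ¬auth ∨ ○locked is false there. This is the first violation.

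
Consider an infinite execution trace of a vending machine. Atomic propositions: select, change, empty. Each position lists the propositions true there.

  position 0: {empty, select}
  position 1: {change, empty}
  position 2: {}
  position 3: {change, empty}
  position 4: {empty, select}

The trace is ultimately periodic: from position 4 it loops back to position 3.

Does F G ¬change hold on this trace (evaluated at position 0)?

G ¬change is false at every position 0..4, so it never becomes true and F G ¬change fails.

Violated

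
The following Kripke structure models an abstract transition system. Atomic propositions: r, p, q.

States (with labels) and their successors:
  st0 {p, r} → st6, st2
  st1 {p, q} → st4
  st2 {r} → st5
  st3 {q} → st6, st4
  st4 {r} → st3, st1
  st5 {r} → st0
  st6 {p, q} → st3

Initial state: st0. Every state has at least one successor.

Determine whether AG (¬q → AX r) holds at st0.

States satisfying ¬q → AX r: {st1, st2, st3, st5, st6}.
States satisfying AG (¬q → AX r): ∅.
st0 is reachable from st0 and violates ¬q → AX r, so AG fails at st0.
st0 ∉ Sat(AG (¬q → AX r)).

Does not hold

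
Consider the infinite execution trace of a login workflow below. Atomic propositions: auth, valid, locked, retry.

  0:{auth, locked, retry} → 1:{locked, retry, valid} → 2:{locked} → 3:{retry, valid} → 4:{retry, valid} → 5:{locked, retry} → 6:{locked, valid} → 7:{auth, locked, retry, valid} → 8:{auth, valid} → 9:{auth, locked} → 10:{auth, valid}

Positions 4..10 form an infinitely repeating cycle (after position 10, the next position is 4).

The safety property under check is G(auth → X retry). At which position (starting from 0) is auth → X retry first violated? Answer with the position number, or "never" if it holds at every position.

Check auth → X retry at each position in order: 0 ✓, 1 ✓, 2 ✓, 3 ✓, 4 ✓, 5 ✓, 6 ✓.
At position 7 the labels are {auth, locked, retry, valid} and the next position 8 has {auth, valid}, so auth → X retry is false there. This is the first violation.

7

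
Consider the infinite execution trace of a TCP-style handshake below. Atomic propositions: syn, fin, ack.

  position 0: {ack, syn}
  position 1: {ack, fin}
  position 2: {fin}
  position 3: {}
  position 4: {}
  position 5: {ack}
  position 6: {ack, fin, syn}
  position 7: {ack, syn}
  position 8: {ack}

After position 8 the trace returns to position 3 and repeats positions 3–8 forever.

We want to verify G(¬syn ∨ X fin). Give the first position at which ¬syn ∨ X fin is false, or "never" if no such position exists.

6

Check ¬syn ∨ X fin at each position in order: 0 ✓, 1 ✓, 2 ✓, 3 ✓, 4 ✓, 5 ✓.
At position 6 the labels are {ack, fin, syn} and the next position 7 has {ack, syn}, so ¬syn ∨ X fin is false there. This is the first violation.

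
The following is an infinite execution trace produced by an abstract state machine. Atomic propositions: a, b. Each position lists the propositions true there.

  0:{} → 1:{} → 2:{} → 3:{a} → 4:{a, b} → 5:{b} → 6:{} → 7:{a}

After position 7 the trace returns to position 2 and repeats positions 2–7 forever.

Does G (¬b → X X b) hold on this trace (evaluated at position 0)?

No

¬b → X X b must hold at every position from 0 onward. It fails at position 0, so G (¬b → X X b) is false.
Positions where ¬b holds: 0, 1, 2, 3, 6, 7.
Check X X b at each: 0→fails, 1→fails, 2→ok, 3→ok, 6→fails, 7→fails.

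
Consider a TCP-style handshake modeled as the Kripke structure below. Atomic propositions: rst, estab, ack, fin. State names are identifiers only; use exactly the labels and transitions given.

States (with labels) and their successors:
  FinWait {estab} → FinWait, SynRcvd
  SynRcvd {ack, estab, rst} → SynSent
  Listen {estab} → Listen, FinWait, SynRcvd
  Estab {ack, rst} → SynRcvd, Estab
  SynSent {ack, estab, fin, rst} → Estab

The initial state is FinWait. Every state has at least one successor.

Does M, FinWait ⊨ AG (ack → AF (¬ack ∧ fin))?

Violated

States satisfying ack → AF (¬ack ∧ fin): {FinWait, Listen}.
States satisfying AG (ack → AF (¬ack ∧ fin)): ∅.
Estab is reachable from FinWait and violates ack → AF (¬ack ∧ fin), so AG fails at FinWait.
FinWait ∉ Sat(AG (ack → AF (¬ack ∧ fin))).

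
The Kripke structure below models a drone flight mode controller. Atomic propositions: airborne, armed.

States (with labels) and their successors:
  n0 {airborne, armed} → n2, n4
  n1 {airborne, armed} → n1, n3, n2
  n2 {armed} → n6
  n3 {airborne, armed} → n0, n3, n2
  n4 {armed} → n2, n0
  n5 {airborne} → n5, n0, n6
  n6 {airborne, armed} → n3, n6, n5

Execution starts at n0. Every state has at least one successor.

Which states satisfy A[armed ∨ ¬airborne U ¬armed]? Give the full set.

States satisfying armed ∨ ¬airborne: {n0, n1, n2, n3, n4, n6}.
States satisfying ¬armed: {n5}.
States satisfying A[armed ∨ ¬airborne U ¬armed]: {n5}.

{n5}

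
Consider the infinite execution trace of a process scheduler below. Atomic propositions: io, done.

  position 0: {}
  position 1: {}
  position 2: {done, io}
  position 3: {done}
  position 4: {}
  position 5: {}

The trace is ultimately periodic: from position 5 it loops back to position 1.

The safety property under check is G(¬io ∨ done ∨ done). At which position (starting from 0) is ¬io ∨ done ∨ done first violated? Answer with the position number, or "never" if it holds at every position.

never

¬io ∨ done ∨ done holds at every position 0..5, and those are all the positions the trace ever visits, so the invariant G(¬io ∨ done ∨ done) is never violated.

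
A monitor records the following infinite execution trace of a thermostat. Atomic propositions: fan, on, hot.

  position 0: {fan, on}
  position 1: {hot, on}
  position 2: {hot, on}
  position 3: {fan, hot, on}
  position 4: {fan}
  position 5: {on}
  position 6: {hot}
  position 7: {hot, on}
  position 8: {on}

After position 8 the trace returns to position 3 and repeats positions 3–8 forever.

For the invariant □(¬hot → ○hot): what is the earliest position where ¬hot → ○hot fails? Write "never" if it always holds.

4

Check ¬hot → ○hot at each position in order: 0 ✓, 1 ✓, 2 ✓, 3 ✓.
At position 4 the labels are {fan} and the next position 5 has {on}, so ¬hot → ○hot is false there. This is the first violation.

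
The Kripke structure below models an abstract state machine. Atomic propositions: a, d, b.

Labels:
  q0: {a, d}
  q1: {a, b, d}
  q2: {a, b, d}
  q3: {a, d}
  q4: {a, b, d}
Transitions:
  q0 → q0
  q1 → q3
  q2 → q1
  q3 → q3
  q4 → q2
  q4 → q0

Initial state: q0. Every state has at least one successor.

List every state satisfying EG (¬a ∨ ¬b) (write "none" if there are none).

{q0, q3}

States satisfying ¬a ∨ ¬b: {q0, q3}.
States satisfying EG (¬a ∨ ¬b): {q0, q3}.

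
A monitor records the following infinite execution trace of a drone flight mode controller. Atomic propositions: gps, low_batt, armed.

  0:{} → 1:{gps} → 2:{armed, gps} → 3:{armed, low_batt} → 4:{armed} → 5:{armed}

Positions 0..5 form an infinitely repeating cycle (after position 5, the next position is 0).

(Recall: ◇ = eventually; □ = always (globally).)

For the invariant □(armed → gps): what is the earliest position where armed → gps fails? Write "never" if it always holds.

3

Check armed → gps at each position in order: 0 ✓, 1 ✓, 2 ✓.
At position 3 the labels are {armed, low_batt}, so armed → gps is false there. This is the first violation.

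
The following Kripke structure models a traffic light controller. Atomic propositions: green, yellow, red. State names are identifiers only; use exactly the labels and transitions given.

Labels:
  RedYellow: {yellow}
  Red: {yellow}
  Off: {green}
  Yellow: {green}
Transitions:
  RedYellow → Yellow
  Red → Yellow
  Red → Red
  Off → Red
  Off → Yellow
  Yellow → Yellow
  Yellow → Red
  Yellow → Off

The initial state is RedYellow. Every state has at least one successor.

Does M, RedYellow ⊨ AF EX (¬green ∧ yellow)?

Satisfied

States satisfying EX (¬green ∧ yellow): {Red, Off, Yellow}.
States satisfying AF EX (¬green ∧ yellow): {RedYellow, Red, Off, Yellow}.
RedYellow ∈ Sat(AF EX (¬green ∧ yellow)).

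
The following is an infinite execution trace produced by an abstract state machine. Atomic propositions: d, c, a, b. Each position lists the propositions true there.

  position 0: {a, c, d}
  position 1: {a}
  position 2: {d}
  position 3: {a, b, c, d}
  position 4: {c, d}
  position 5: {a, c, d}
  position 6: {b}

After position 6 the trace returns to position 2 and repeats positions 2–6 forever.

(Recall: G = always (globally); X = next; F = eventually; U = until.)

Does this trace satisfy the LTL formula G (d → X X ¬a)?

d → X X ¬a must hold at every position from 0 onward. It fails at position 3, so G (d → X X ¬a) is false.
Positions where d holds: 0, 2, 3, 4, 5.
Check X X ¬a at each: 0→ok, 2→ok, 3→fails, 4→ok, 5→ok.

No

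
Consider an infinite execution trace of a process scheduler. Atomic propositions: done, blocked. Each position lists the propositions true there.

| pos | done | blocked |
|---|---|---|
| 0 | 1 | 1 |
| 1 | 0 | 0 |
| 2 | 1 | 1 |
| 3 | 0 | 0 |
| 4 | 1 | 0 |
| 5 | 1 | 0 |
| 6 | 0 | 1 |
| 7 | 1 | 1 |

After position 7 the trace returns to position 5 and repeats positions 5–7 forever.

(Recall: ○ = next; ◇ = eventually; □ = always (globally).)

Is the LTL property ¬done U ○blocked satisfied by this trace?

Walking from position 0: at position 0, ○blocked has not yet held and ¬done fails, so ¬done U ○blocked is false.

Does not hold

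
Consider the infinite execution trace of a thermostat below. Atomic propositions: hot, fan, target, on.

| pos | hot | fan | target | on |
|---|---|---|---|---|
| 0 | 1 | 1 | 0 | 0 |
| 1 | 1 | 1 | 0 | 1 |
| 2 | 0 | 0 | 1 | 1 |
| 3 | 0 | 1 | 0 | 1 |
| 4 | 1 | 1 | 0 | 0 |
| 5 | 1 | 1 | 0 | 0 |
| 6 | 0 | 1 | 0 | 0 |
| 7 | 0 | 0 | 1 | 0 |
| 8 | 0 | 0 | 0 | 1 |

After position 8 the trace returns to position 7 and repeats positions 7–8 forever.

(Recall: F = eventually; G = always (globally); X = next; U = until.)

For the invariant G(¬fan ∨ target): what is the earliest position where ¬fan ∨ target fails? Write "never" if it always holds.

At position 0 the labels are {fan, hot}, so ¬fan ∨ target is false there. This is the first violation.

0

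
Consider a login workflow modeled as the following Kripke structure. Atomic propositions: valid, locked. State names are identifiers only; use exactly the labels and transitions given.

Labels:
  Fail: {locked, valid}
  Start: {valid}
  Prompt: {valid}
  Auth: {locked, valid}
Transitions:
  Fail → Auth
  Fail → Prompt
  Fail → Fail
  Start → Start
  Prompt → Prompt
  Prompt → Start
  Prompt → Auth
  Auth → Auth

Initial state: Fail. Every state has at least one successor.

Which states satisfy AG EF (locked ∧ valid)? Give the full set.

{Auth}

States satisfying EF (locked ∧ valid): {Fail, Prompt, Auth}.
States satisfying AG EF (locked ∧ valid): {Auth}.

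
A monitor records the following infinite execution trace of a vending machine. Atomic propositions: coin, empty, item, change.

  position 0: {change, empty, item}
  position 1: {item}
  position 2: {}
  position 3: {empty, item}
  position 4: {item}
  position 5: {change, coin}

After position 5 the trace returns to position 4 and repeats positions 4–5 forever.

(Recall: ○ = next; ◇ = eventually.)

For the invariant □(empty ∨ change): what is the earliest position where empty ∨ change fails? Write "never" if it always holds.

1

Check empty ∨ change at each position in order: 0 ✓.
At position 1 the labels are {item}, so empty ∨ change is false there. This is the first violation.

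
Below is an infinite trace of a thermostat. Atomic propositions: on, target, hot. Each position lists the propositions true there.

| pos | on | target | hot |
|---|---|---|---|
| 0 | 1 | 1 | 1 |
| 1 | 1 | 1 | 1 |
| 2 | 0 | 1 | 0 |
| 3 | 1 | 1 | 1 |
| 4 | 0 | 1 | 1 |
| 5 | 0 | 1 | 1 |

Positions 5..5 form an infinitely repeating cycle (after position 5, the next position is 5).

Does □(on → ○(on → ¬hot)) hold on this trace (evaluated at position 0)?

on → ○(on → ¬hot) must hold at every position from 0 onward. It fails at position 0, so □(on → ○(on → ¬hot)) is false.
Positions where on holds: 0, 1, 3.
Check ○(on → ¬hot) at each: 0→fails, 1→ok, 3→ok.

No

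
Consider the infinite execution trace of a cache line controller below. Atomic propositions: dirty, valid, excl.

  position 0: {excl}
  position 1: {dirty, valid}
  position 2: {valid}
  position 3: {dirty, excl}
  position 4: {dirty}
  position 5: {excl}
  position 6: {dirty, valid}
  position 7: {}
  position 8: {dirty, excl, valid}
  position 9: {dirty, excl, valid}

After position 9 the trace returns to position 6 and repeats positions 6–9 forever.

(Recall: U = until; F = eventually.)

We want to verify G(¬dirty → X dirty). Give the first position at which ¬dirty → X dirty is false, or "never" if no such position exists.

never

¬dirty → X dirty holds at every position 0..9, and those are all the positions the trace ever visits, so the invariant G(¬dirty → X dirty) is never violated.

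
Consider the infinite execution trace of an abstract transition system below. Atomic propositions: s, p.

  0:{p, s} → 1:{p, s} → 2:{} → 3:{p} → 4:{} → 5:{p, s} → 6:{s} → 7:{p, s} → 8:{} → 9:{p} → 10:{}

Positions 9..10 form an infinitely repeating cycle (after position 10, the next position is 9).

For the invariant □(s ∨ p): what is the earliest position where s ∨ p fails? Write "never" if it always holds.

2

Check s ∨ p at each position in order: 0 ✓, 1 ✓.
At position 2 the labels are {}, so s ∨ p is false there. This is the first violation.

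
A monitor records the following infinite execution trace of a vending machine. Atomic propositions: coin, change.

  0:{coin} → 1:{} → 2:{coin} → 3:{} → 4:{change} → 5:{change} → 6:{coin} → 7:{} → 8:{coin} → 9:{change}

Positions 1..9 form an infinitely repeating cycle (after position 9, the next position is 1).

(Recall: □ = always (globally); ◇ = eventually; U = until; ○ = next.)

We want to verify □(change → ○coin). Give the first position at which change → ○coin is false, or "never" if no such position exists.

Check change → ○coin at each position in order: 0 ✓, 1 ✓, 2 ✓, 3 ✓.
At position 4 the labels are {change} and the next position 5 has {change}, so change → ○coin is false there. This is the first violation.

4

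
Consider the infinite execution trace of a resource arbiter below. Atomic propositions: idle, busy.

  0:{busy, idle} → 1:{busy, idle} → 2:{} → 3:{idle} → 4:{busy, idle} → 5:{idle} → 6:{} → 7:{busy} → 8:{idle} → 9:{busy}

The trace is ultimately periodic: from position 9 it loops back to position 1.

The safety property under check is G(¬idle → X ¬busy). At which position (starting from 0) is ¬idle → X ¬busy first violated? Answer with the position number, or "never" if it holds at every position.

Check ¬idle → X ¬busy at each position in order: 0 ✓, 1 ✓, 2 ✓, 3 ✓, 4 ✓, 5 ✓.
At position 6 the labels are {} and the next position 7 has {busy}, so ¬idle → X ¬busy is false there. This is the first violation.

6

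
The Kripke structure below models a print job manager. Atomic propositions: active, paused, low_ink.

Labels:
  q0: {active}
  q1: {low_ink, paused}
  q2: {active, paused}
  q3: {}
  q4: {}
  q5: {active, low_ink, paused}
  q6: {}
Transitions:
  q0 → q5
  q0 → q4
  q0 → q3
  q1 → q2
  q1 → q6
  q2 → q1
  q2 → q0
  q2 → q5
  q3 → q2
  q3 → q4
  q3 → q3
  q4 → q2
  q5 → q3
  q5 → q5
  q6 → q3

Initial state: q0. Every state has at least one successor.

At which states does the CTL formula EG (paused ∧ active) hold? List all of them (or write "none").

States satisfying paused ∧ active: {q2, q5}.
States satisfying EG (paused ∧ active): {q2, q5}.

{q2, q5}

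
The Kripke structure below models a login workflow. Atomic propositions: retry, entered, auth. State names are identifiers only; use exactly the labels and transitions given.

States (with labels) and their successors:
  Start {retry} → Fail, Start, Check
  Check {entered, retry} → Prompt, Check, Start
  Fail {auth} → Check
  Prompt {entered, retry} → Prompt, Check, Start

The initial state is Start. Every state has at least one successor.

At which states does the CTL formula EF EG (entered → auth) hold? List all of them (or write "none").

{Start, Check, Fail, Prompt}

States satisfying EG (entered → auth): {Start}.
States satisfying EF EG (entered → auth): {Start, Check, Fail, Prompt}.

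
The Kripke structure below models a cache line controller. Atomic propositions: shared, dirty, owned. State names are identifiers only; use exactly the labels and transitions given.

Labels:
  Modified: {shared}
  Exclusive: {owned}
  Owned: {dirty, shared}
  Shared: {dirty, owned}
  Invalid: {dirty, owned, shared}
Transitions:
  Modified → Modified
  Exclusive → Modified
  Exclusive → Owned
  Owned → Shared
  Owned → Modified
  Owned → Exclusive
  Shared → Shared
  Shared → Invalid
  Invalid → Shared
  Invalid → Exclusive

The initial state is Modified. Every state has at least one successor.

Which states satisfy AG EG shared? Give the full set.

States satisfying EG shared: {Modified, Owned}.
States satisfying AG EG shared: {Modified}.

{Modified}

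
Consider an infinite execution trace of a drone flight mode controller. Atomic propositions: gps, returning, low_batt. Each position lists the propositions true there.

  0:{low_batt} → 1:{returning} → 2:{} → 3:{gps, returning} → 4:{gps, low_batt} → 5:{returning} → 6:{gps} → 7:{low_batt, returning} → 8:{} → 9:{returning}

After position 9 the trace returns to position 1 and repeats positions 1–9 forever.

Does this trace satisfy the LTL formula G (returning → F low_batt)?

Satisfied

returning → F low_batt holds at every position 0..9, and those are all positions ever visited, so G (returning → F low_batt) holds.
Positions where returning holds: 1, 3, 5, 7, 9.
Check F low_batt at each: 1→ok, 3→ok, 5→ok, 7→ok, 9→ok.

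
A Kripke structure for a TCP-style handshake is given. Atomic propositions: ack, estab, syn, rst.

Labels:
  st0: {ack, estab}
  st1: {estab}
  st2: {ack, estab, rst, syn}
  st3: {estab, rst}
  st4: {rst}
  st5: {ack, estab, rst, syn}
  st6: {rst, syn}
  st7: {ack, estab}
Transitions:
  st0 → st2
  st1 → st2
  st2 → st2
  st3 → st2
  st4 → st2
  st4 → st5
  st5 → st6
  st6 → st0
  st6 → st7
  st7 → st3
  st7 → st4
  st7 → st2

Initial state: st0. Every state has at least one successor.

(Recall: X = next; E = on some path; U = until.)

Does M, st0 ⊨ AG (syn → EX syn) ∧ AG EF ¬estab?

States satisfying syn → EX syn: {st0, st1, st2, st3, st4, st5, st7}.
States satisfying AG (syn → EX syn): {st0, st1, st2, st3}.
States satisfying EF ¬estab: {st4, st5, st6, st7}.
States satisfying AG EF ¬estab: ∅.
States satisfying AG (syn → EX syn) ∧ AG EF ¬estab: ∅.
st0 ∉ Sat(AG (syn → EX syn) ∧ AG EF ¬estab).

Does not hold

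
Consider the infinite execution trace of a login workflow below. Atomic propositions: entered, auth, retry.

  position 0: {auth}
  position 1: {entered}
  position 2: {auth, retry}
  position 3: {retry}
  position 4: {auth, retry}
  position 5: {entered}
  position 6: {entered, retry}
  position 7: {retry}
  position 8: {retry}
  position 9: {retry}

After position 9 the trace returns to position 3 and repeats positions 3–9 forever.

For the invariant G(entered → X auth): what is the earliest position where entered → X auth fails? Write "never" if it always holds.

5

Check entered → X auth at each position in order: 0 ✓, 1 ✓, 2 ✓, 3 ✓, 4 ✓.
At position 5 the labels are {entered} and the next position 6 has {entered, retry}, so entered → X auth is false there. This is the first violation.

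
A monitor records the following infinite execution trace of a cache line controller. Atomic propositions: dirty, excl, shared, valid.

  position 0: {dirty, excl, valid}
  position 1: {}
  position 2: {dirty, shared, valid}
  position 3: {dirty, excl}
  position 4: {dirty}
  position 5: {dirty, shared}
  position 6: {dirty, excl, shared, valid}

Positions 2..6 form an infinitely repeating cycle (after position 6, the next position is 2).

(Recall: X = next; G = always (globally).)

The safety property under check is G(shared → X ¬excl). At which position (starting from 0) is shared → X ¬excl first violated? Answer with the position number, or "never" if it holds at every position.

2

Check shared → X ¬excl at each position in order: 0 ✓, 1 ✓.
At position 2 the labels are {dirty, shared, valid} and the next position 3 has {dirty, excl}, so shared → X ¬excl is false there. This is the first violation.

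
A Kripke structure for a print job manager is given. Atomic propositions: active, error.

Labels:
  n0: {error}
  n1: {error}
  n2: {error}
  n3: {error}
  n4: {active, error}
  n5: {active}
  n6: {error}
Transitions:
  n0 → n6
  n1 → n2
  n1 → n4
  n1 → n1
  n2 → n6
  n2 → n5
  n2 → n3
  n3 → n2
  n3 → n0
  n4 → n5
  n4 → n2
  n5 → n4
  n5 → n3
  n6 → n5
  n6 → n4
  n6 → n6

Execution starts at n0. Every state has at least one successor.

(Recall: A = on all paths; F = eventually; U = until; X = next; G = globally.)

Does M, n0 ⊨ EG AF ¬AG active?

States satisfying AF ¬AG active: {n0, n1, n2, n3, n4, n5, n6}.
States satisfying EG AF ¬AG active: {n0, n1, n2, n3, n4, n5, n6}.
n0 ∈ Sat(EG AF ¬AG active).

Holds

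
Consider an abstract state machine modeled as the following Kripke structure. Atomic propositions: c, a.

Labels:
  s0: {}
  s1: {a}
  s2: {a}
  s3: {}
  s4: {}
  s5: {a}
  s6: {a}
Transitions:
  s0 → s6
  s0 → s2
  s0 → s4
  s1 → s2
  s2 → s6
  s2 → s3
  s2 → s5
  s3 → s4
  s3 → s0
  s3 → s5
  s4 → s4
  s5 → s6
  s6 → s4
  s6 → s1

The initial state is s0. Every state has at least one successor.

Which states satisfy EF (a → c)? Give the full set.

States satisfying a → c: {s0, s3, s4}.
States satisfying EF (a → c): {s0, s1, s2, s3, s4, s5, s6}.

{s0, s1, s2, s3, s4, s5, s6}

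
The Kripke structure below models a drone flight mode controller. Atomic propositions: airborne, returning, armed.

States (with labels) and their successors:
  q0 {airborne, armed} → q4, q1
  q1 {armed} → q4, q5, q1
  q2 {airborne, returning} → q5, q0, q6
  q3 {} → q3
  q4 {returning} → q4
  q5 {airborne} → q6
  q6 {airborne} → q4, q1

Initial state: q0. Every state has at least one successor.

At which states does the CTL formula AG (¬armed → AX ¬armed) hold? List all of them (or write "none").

{q3, q4}

States satisfying ¬armed → AX ¬armed: {q0, q1, q3, q4, q5}.
States satisfying AG (¬armed → AX ¬armed): {q3, q4}.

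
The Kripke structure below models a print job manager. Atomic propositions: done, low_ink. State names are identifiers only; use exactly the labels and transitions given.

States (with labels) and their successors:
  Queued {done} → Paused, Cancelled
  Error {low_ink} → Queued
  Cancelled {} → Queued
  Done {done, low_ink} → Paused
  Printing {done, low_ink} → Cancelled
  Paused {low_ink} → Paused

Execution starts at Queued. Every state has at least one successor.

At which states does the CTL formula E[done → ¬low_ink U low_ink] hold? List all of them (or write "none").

{Queued, Error, Cancelled, Done, Printing, Paused}

States satisfying done → ¬low_ink: {Queued, Error, Cancelled, Paused}.
States satisfying low_ink: {Error, Done, Printing, Paused}.
States satisfying E[done → ¬low_ink U low_ink]: {Queued, Error, Cancelled, Done, Printing, Paused}.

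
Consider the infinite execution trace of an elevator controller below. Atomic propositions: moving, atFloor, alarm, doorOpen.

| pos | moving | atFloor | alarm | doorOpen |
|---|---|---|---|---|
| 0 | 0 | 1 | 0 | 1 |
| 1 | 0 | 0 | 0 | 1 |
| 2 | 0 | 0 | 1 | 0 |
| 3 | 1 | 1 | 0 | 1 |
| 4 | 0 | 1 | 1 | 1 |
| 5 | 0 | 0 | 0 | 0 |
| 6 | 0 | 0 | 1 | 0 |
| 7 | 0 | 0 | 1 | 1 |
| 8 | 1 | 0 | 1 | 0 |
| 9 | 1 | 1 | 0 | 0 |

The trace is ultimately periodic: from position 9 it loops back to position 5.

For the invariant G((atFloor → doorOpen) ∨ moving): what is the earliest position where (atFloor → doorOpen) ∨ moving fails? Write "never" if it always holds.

never

(atFloor → doorOpen) ∨ moving holds at every position 0..9, and those are all the positions the trace ever visits, so the invariant G((atFloor → doorOpen) ∨ moving) is never violated.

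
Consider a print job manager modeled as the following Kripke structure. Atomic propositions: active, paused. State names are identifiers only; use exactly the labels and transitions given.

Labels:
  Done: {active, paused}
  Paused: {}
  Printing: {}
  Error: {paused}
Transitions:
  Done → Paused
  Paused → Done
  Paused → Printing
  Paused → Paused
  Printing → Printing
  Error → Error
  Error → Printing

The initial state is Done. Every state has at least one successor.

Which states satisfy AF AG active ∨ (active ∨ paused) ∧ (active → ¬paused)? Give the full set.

States satisfying AG active: ∅.
States satisfying AF AG active: ∅.
States satisfying active ∨ paused: {Done, Error}.
States satisfying ¬paused: {Paused, Printing}.
States satisfying active → ¬paused: {Paused, Printing, Error}.
States satisfying (active ∨ paused) ∧ (active → ¬paused): {Error}.
States satisfying AF AG active ∨ (active ∨ paused) ∧ (active → ¬paused): {Error}.

{Error}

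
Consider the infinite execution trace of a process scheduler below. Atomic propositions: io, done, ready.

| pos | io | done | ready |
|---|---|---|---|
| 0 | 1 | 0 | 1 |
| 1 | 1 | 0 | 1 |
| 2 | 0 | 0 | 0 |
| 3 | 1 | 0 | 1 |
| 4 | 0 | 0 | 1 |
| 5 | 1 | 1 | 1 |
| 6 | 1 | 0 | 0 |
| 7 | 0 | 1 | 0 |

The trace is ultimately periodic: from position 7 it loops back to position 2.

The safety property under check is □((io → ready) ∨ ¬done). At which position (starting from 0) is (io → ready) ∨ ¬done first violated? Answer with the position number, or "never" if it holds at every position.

never

(io → ready) ∨ ¬done holds at every position 0..7, and those are all the positions the trace ever visits, so the invariant □((io → ready) ∨ ¬done) is never violated.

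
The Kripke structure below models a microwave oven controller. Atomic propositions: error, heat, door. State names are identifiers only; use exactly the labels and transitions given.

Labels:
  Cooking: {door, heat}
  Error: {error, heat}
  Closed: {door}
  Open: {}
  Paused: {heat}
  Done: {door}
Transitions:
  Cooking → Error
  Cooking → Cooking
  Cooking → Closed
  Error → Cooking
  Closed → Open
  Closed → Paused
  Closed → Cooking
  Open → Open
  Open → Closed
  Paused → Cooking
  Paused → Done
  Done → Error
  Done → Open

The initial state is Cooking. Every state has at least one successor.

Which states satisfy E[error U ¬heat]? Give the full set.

{Closed, Open, Done}

States satisfying error: {Error}.
States satisfying ¬heat: {Closed, Open, Done}.
States satisfying E[error U ¬heat]: {Closed, Open, Done}.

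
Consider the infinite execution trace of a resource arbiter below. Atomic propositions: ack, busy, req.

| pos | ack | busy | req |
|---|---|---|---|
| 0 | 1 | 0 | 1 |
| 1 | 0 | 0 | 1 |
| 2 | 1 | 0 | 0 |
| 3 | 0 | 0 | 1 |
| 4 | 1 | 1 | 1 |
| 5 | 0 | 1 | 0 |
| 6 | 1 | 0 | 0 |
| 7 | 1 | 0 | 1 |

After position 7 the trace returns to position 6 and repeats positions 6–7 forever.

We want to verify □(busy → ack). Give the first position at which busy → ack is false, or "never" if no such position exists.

5

Check busy → ack at each position in order: 0 ✓, 1 ✓, 2 ✓, 3 ✓, 4 ✓.
At position 5 the labels are {busy}, so busy → ack is false there. This is the first violation.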